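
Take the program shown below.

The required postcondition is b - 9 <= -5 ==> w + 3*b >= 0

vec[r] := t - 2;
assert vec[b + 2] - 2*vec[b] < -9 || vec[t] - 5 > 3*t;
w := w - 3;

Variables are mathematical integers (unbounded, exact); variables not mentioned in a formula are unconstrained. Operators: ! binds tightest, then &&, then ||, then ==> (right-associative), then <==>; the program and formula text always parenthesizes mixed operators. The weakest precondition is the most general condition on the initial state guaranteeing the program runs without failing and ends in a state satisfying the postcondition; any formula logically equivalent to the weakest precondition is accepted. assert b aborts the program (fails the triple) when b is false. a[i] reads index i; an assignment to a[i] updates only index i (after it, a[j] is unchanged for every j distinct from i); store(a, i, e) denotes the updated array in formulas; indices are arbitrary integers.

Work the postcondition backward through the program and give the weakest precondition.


Working backward. After the program, the postcondition b - 9 <= -5 ==> w + 3*b >= 0 must hold; in canonical form it is b <= 4 ==> 3*b + w >= 0.
Before w := w - 3: b <= 4 ==> 3*b + w >= 3
Before assert vec[b + 2] - 2*vec[b] < -9 || vec[t] - 5 > 3*t: (vec[b + 2] < 2*vec[b] - 9 || vec[t] > 3*t + 5) && (b <= 4 ==> 3*b + w >= 3)
Before vec[r] := t - 2: (store(vec, r, t - 2)[b + 2] < 2*store(vec, r, t - 2)[b] - 9 || store(vec, r, t - 2)[t] > 3*t + 5) && (b <= 4 ==> 3*b + w >= 3)
Answer: WP = (store(vec, r, t - 2)[b + 2] < 2*store(vec, r, t - 2)[b] - 9 || store(vec, r, t - 2)[t] > 3*t + 5) && (b <= 4 ==> 3*b + w >= 3)


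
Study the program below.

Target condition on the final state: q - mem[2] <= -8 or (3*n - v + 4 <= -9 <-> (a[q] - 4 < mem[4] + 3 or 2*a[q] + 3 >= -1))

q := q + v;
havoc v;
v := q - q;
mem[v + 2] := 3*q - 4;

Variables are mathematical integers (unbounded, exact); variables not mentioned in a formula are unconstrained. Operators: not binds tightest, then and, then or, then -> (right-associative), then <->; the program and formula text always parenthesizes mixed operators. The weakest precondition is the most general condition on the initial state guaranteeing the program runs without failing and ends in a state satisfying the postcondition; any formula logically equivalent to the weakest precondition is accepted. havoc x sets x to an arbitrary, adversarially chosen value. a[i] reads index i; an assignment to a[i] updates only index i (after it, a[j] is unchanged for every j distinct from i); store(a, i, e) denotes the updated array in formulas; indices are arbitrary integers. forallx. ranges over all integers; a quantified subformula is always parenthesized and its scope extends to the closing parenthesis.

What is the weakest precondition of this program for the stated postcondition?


Working backward. After the program, the postcondition q - mem[2] <= -8 or (3*n - v + 4 <= -9 <-> (a[q] - 4 < mem[4] + 3 or 2*a[q] + 3 >= -1)) must hold; in canonical form it is q <= mem[2] - 8 or (3*n <= v - 13 <-> (a[q] < mem[4] + 7 or 2*a[q] >= -4)).
Before mem[v + 2] := 3*q - 4: q <= store(mem, v + 2, 3*q - 4)[2] - 8 or (3*n <= v - 13 <-> (a[q] < store(mem, v + 2, 3*q - 4)[4] + 7 or 2*a[q] >= -4))
Before v := q - q: 2*q >= 12 or (3*n <= -13 <-> (a[q] < mem[4] + 7 or 2*a[q] >= -4))
Before havoc v: 2*q >= 12 or (3*n <= -13 <-> (a[q] < mem[4] + 7 or 2*a[q] >= -4))
Before q := q + v: 2*q + 2*v >= 12 or (3*n <= -13 <-> (a[q + v] < mem[4] + 7 or 2*a[q + v] >= -4))
Answer: WP = 2*q + 2*v >= 12 or (3*n <= -13 <-> (a[q + v] < mem[4] + 7 or 2*a[q + v] >= -4))


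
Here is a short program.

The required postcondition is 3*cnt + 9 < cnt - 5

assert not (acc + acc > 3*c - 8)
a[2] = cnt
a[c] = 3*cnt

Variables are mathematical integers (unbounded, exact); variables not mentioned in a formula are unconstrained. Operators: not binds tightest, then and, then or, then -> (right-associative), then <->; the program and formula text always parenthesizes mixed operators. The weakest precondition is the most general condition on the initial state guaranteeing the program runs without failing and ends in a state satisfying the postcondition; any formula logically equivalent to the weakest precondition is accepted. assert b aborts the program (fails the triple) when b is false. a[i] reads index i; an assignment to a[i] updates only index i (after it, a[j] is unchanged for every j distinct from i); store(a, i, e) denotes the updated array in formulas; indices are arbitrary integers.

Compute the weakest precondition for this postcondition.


Working backward. After the program, the postcondition 3*cnt + 9 < cnt - 5 must hold; in canonical form it is 2*cnt < -14.
Before a[c] := 3*cnt: 2*cnt < -14
Before a[2] := cnt: 2*cnt < -14
Before assert not (acc + acc > 3*c - 8): (not (2*acc > 3*c - 8)) and 2*cnt < -14
Answer: WP = (not (2*acc > 3*c - 8)) and 2*cnt < -14


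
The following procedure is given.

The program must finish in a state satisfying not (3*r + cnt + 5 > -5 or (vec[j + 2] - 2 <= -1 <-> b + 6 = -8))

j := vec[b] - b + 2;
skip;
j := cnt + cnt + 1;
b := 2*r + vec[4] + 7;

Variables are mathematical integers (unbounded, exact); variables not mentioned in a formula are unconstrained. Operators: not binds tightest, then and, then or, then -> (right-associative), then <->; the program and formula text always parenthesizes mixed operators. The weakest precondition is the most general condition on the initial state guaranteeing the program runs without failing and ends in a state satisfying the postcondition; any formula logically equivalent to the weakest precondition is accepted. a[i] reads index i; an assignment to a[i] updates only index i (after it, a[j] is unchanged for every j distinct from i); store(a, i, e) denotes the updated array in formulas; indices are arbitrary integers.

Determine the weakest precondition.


Working backward. After the program, the postcondition not (3*r + cnt + 5 > -5 or (vec[j + 2] - 2 <= -1 <-> b + 6 = -8)) must hold; in canonical form it is not (cnt + 3*r > -10 or (vec[j + 2] <= 1 <-> b = -14)).
Before b := 2*r + vec[4] + 7: not (cnt + 3*r > -10 or (vec[j + 2] <= 1 <-> vec[4] + 2*r = -21))
Before j := cnt + cnt + 1: not (cnt + 3*r > -10 or (vec[2*cnt + 3] <= 1 <-> vec[4] + 2*r = -21))
Before skip: not (cnt + 3*r > -10 or (vec[2*cnt + 3] <= 1 <-> vec[4] + 2*r = -21))
Before j := vec[b] - b + 2: not (cnt + 3*r > -10 or (vec[2*cnt + 3] <= 1 <-> vec[4] + 2*r = -21))
Answer: WP = not (cnt + 3*r > -10 or (vec[2*cnt + 3] <= 1 <-> vec[4] + 2*r = -21))


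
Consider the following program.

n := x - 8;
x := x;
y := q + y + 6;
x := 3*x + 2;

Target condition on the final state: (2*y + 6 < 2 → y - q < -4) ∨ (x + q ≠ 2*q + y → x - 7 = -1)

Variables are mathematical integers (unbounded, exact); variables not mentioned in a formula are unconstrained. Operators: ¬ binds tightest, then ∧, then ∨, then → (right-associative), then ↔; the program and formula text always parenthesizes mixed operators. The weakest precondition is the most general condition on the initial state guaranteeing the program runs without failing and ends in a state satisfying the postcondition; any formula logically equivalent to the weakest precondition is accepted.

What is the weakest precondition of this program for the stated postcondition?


Working backward. After the program, the postcondition (2*y + 6 < 2 → y - q < -4) ∨ (x + q ≠ 2*q + y → x - 7 = -1) must hold; in canonical form it is (2*y < -4 → y < q - 4) ∨ (x ≠ q + y → x = 6).
Before x := 3*x + 2: (2*y < -4 → y < q - 4) ∨ (3*x ≠ q + y - 2 → 3*x = 4)
Before y := q + y + 6: (2*q + 2*y < -16 → y < -10) ∨ (3*x ≠ 2*q + y + 4 → 3*x = 4)
Before x := x: (2*q + 2*y < -16 → y < -10) ∨ (3*x ≠ 2*q + y + 4 → 3*x = 4)
Before n := x - 8: (2*q + 2*y < -16 → y < -10) ∨ (3*x ≠ 2*q + y + 4 → 3*x = 4)
Answer: WP = (2*q + 2*y < -16 → y < -10) ∨ (3*x ≠ 2*q + y + 4 → 3*x = 4)


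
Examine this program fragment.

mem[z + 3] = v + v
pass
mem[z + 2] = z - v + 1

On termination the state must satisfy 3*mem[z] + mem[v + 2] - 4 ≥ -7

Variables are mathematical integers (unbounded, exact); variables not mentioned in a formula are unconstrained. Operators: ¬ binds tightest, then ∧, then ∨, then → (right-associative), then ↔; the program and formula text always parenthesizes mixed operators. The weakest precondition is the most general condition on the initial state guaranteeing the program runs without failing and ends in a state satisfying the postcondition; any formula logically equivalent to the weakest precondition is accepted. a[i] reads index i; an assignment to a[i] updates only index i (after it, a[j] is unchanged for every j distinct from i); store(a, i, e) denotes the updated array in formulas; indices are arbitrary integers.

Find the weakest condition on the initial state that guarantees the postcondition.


Working backward. After the program, the postcondition 3*mem[z] + mem[v + 2] - 4 ≥ -7 must hold; in canonical form it is mem[v + 2] + 3*mem[z] ≥ -3.
Before mem[z + 2] := z - v + 1: store(mem, z + 2, -v + z + 1)[v + 2] + 3*store(mem, z + 2, -v + z + 1)[z] ≥ -3
Before skip: store(mem, z + 2, -v + z + 1)[v + 2] + 3*store(mem, z + 2, -v + z + 1)[z] ≥ -3
Before mem[z + 3] := v + v: store(store(mem, z + 3, 2*v), z + 2, -v + z + 1)[v + 2] + 3*store(store(mem, z + 3, 2*v), z + 2, -v + z + 1)[z] ≥ -3
Answer: WP = store(store(mem, z + 3, 2*v), z + 2, -v + z + 1)[v + 2] + 3*store(store(mem, z + 3, 2*v), z + 2, -v + z + 1)[z] ≥ -3


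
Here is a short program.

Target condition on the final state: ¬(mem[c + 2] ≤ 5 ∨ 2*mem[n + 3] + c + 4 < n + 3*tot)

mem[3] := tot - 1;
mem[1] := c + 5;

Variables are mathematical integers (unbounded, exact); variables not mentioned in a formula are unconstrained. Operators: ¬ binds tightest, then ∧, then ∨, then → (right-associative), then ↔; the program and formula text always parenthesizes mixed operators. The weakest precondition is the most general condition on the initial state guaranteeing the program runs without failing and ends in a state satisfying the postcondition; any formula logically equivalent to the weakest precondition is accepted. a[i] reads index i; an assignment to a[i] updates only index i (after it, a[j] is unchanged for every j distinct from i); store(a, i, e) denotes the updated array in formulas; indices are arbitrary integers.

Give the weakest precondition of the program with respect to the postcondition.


Working backward. After the program, the postcondition ¬(mem[c + 2] ≤ 5 ∨ 2*mem[n + 3] + c + 4 < n + 3*tot) must hold; in canonical form it is ¬(mem[c + 2] ≤ 5 ∨ 2*mem[n + 3] + c < n + 3*tot - 4).
Before mem[1] := c + 5: ¬(store(mem, 1, c + 5)[c + 2] ≤ 5 ∨ 2*store(mem, 1, c + 5)[n + 3] + c < n + 3*tot - 4)
Before mem[3] := tot - 1: ¬(store(store(mem, 3, tot - 1), 1, c + 5)[c + 2] ≤ 5 ∨ 2*store(store(mem, 3, tot - 1), 1, c + 5)[n + 3] + c < n + 3*tot - 4)
Answer: WP = ¬(store(store(mem, 3, tot - 1), 1, c + 5)[c + 2] ≤ 5 ∨ 2*store(store(mem, 3, tot - 1), 1, c + 5)[n + 3] + c < n + 3*tot - 4)


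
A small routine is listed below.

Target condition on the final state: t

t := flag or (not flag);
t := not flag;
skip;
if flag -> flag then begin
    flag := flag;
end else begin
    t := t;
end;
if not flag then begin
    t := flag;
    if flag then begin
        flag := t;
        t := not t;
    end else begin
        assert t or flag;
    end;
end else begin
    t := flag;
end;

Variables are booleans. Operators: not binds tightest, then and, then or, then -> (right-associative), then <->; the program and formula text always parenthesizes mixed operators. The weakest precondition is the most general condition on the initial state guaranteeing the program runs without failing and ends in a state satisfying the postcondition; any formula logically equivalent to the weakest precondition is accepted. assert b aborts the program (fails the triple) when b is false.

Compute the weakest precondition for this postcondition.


Working backward. After the program, t must hold.
Then branch requires (flag -> (not flag)) and ((not flag) -> flag); else branch requires flag.
Before the if: (not flag) -> ((flag -> (not flag)) and ((not flag) -> flag))
Then branch requires (not flag) -> ((flag -> (not flag)) and ((not flag) -> flag)); else branch requires (not flag) -> ((flag -> (not flag)) and ((not flag) -> flag)).
Before the if: (not flag) -> ((flag -> (not flag)) and ((not flag) -> flag))
Before skip: (not flag) -> ((flag -> (not flag)) and ((not flag) -> flag))
Before t := not flag: (not flag) -> ((flag -> (not flag)) and ((not flag) -> flag))
Before t := flag or (not flag): (not flag) -> ((flag -> (not flag)) and ((not flag) -> flag))
Answer: WP = (not flag) -> ((flag -> (not flag)) and ((not flag) -> flag))


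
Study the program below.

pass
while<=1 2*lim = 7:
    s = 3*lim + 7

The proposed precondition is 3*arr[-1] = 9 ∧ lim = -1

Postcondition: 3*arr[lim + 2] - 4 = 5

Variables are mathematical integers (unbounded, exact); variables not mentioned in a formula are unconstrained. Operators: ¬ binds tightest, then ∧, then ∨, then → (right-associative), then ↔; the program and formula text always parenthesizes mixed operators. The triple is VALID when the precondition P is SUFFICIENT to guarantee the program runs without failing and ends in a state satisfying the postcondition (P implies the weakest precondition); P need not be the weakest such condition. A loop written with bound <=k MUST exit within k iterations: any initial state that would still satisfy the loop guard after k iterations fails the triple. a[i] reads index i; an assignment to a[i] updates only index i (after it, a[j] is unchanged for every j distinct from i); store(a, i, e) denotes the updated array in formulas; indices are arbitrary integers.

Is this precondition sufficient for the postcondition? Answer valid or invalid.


Working backward. After the program, the postcondition 3*arr[lim + 2] - 4 = 5 must hold; in canonical form it is 3*arr[lim + 2] = 9.
Before the loop (bound <=1), unroll the exhaustion recursion (WP_0 = exit-now case; WP_j = one more guarded iteration, up to j = 1):
  WP_0: (¬(2*lim = 7)) ∧ 3*arr[lim + 2] = 9
  WP_1: (2*lim = 7 → ((¬(2*lim = 7)) ∧ 3*arr[lim + 2] = 9)) ∧ ((¬(2*lim = 7)) → 3*arr[lim + 2] = 9)
So before the loop: (2*lim = 7 → ((¬(2*lim = 7)) ∧ 3*arr[lim + 2] = 9)) ∧ ((¬(2*lim = 7)) → 3*arr[lim + 2] = 9)
Before skip: (2*lim = 7 → ((¬(2*lim = 7)) ∧ 3*arr[lim + 2] = 9)) ∧ ((¬(2*lim = 7)) → 3*arr[lim + 2] = 9)
The weakest precondition is (2*lim = 7 → ((¬(2*lim = 7)) ∧ 3*arr[lim + 2] = 9)) ∧ ((¬(2*lim = 7)) → 3*arr[lim + 2] = 9).
Check whether 3*arr[-1] = 9 ∧ lim = -1 implies it.
Countermodel: at the initial state arr = {[-1] = 3, [1] = 2, elsewhere 3}, lim = -1, the precondition holds but the weakest precondition fails.
Answer: invalid


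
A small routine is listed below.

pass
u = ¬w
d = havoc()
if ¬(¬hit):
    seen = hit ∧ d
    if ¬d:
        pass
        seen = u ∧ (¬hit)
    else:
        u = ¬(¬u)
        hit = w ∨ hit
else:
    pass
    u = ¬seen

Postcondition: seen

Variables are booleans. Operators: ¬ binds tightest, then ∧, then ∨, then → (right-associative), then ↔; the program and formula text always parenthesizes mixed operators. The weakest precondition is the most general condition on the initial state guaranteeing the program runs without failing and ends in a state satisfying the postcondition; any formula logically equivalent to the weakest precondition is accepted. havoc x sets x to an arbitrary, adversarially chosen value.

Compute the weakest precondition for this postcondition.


Working backward. After the program, seen must hold.
Then branch requires ((¬d) → (u ∧ (¬hit))) ∧ (d → (hit ∧ d)); else branch requires seen.
Before the if: (hit → (((¬d) → (u ∧ (¬hit))) ∧ (d → (hit ∧ d)))) ∧ ((¬hit) → seen)
Before havoc d: ((¬hit) → seen) ∧ (hit → (u ∧ (¬hit)))
Before u := ¬w: ((¬hit) → seen) ∧ (hit → ((¬w) ∧ (¬hit)))
Before skip: ((¬hit) → seen) ∧ (hit → ((¬w) ∧ (¬hit)))
Answer: WP = ((¬hit) → seen) ∧ (hit → ((¬w) ∧ (¬hit)))


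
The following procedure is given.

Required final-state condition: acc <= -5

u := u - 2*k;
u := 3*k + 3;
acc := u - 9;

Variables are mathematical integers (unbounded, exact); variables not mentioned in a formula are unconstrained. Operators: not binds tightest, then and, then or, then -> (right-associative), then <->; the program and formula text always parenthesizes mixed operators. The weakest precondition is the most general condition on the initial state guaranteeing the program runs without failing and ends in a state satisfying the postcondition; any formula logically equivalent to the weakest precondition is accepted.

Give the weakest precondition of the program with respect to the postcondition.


Working backward. After the program, acc <= -5 must hold.
Before acc := u - 9: u <= 4
Before u := 3*k + 3: 3*k <= 1
Before u := u - 2*k: 3*k <= 1
Answer: WP = 3*k <= 1


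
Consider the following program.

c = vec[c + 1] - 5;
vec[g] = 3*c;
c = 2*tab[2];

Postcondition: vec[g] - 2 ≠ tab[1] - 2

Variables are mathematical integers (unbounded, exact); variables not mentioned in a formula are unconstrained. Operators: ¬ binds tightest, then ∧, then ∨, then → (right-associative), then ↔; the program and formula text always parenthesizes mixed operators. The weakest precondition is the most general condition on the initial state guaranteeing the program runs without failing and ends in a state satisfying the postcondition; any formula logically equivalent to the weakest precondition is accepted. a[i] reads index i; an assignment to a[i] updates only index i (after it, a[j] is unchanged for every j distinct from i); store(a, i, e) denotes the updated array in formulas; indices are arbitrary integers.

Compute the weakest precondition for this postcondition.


Working backward. After the program, the postcondition vec[g] - 2 ≠ tab[1] - 2 must hold; in canonical form it is vec[g] ≠ tab[1].
Before c := 2*tab[2]: vec[g] ≠ tab[1]
Before vec[g] := 3*c: store(vec, g, 3*c)[g] ≠ tab[1]
Before c := vec[c + 1] - 5: store(vec, g, 3*vec[c + 1] - 15)[g] ≠ tab[1]
Answer: WP = store(vec, g, 3*vec[c + 1] - 15)[g] ≠ tab[1]


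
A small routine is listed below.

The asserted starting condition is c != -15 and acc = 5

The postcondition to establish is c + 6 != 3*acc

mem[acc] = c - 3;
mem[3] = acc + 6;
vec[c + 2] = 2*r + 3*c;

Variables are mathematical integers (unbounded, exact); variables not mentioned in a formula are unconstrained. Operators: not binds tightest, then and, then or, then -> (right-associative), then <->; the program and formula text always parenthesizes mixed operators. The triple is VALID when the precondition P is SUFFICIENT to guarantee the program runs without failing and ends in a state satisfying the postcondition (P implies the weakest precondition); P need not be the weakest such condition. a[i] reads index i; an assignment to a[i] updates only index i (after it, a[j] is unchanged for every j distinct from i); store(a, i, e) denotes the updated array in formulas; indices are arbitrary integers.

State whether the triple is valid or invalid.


Working backward. After the program, the postcondition c + 6 != 3*acc must hold; in canonical form it is c != 3*acc - 6.
Before vec[c + 2] := 2*r + 3*c: c != 3*acc - 6
Before mem[3] := acc + 6: c != 3*acc - 6
Before mem[acc] := c - 3: c != 3*acc - 6
The weakest precondition is c != 3*acc - 6.
Check whether c != -15 and acc = 5 implies it.
Countermodel: at the initial state acc = 5, c = 9, the precondition holds but the weakest precondition fails.
Answer: invalid


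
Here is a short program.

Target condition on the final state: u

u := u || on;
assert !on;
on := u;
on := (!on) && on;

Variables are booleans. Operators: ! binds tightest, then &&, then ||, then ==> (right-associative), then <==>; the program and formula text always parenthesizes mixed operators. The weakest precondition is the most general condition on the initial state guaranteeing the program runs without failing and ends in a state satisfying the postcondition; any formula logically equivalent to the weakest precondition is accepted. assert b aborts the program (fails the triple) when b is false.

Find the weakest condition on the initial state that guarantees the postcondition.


Working backward. After the program, u must hold.
Before on := (!on) && on: u
Before on := u: u
Before assert !on: (!on) && u
Before u := u || on: (!on) && (u || on)
Answer: WP = (!on) && (u || on)


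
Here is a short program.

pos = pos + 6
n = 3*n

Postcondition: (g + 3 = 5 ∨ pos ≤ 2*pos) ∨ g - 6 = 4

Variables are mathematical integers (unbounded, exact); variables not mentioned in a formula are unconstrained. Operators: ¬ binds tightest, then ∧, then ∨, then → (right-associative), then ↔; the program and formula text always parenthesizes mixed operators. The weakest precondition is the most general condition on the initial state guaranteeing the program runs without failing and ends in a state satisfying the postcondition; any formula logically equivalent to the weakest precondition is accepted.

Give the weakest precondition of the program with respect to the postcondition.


Working backward. After the program, the postcondition (g + 3 = 5 ∨ pos ≤ 2*pos) ∨ g - 6 = 4 must hold; in canonical form it is g = 2 ∨ pos ≥ 0 ∨ g = 10.
Before n := 3*n: g = 2 ∨ pos ≥ 0 ∨ g = 10
Before pos := pos + 6: g = 2 ∨ pos ≥ -6 ∨ g = 10
Answer: WP = g = 2 ∨ pos ≥ -6 ∨ g = 10


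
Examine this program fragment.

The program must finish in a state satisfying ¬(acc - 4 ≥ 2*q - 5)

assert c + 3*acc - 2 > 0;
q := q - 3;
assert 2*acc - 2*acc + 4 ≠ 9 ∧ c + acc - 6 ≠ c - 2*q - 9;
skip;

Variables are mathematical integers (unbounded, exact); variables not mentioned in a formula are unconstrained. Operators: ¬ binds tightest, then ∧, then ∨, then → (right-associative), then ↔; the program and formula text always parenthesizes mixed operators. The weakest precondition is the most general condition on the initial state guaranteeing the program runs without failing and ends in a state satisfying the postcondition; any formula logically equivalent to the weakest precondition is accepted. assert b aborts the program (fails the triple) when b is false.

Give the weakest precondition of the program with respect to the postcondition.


Working backward. After the program, the postcondition ¬(acc - 4 ≥ 2*q - 5) must hold; in canonical form it is ¬(acc ≥ 2*q - 1).
Before skip: ¬(acc ≥ 2*q - 1)
Before assert 2*acc - 2*acc + 4 ≠ 9 ∧ c + acc - 6 ≠ c - 2*q - 9: acc + 2*q ≠ -3 ∧ (¬(acc ≥ 2*q - 1))
Before q := q - 3: acc + 2*q ≠ 3 ∧ (¬(acc ≥ 2*q - 7))
Before assert c + 3*acc - 2 > 0: 3*acc + c > 2 ∧ acc + 2*q ≠ 3 ∧ (¬(acc ≥ 2*q - 7))
Answer: WP = 3*acc + c > 2 ∧ acc + 2*q ≠ 3 ∧ (¬(acc ≥ 2*q - 7))


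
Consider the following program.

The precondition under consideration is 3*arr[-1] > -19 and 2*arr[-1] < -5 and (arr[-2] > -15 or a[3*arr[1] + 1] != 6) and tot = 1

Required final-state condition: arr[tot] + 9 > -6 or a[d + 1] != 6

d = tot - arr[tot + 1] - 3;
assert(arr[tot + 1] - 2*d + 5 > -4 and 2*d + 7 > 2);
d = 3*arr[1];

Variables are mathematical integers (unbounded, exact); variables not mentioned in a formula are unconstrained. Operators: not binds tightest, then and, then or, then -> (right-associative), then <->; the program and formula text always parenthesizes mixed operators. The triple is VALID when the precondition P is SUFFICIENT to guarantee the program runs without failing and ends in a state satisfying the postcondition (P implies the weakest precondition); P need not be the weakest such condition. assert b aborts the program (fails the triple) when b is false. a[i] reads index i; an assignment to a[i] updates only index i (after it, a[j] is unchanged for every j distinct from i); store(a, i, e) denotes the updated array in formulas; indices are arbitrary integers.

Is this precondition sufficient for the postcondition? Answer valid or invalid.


Working backward. After the program, the postcondition arr[tot] + 9 > -6 or a[d + 1] != 6 must hold; in canonical form it is arr[tot] > -15 or a[d + 1] != 6.
Before d := 3*arr[1]: arr[tot] > -15 or a[3*arr[1] + 1] != 6
Before assert arr[tot + 1] - 2*d + 5 > -4 and 2*d + 7 > 2: arr[tot + 1] > 2*d - 9 and 2*d > -5 and (arr[tot] > -15 or a[3*arr[1] + 1] != 6)
Before d := tot - arr[tot + 1] - 3: 3*arr[tot + 1] > 2*tot - 15 and 2*tot > 2*arr[tot + 1] + 1 and (arr[tot] > -15 or a[3*arr[1] + 1] != 6)
The weakest precondition is 3*arr[tot + 1] > 2*tot - 15 and 2*tot > 2*arr[tot + 1] + 1 and (arr[tot] > -15 or a[3*arr[1] + 1] != 6).
Check whether 3*arr[-1] > -19 and 2*arr[-1] < -5 and (arr[-2] > -15 or a[3*arr[1] + 1] != 6) and tot = 1 implies it.
Countermodel: at the initial state a = {[-44] = 6, [-2] = 6, [-1] = 6, [1] = 6, [2] = 6, elsewhere 6}, arr = {[-44] = -3, [-2] = 0, [-1] = -3, [1] = -15, [2] = -3, elsewhere -3}, tot = 1, the precondition holds but the weakest precondition fails.
Answer: invalid


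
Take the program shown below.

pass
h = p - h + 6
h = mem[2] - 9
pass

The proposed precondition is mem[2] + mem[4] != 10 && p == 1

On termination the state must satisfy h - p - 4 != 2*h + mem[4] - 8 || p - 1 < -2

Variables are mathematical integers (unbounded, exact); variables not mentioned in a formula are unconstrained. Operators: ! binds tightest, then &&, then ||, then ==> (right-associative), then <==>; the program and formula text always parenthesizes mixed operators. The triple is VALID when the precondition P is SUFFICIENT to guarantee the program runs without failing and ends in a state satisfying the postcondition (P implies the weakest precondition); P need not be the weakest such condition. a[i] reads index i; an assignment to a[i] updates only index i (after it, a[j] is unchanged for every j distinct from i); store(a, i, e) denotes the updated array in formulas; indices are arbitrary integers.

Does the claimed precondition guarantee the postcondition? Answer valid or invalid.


Working backward. After the program, the postcondition h - p - 4 != 2*h + mem[4] - 8 || p - 1 < -2 must hold; in canonical form it is mem[4] + h + p != 4 || p < -1.
Before skip: mem[4] + h + p != 4 || p < -1
Before h := mem[2] - 9: mem[2] + mem[4] + p != 13 || p < -1
Before h := p - h + 6: mem[2] + mem[4] + p != 13 || p < -1
Before skip: mem[2] + mem[4] + p != 13 || p < -1
The weakest precondition is mem[2] + mem[4] + p != 13 || p < -1.
Check whether mem[2] + mem[4] != 10 && p == 1 implies it.
Countermodel: at the initial state mem = {[2] = 12, [4] = 0, elsewhere 0}, p = 1, the precondition holds but the weakest precondition fails.
Answer: invalid


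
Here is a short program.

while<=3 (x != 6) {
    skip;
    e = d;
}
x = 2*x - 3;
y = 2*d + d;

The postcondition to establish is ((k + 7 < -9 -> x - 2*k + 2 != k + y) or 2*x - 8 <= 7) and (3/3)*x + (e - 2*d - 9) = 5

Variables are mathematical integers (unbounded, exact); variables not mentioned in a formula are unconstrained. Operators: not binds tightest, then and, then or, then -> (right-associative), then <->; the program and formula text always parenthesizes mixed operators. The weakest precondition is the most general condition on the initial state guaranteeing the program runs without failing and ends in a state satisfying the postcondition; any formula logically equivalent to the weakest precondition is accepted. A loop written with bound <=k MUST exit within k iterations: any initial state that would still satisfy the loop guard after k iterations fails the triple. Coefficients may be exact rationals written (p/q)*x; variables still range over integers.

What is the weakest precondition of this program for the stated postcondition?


Working backward. After the program, the postcondition ((k + 7 < -9 -> x - 2*k + 2 != k + y) or 2*x - 8 <= 7) and (3/3)*x + (e - 2*d - 9) = 5 must hold; in canonical form it is ((k < -16 -> x != 3*k + y - 2) or 2*x <= 15) and e + x = 2*d + 14.
Before y := 2*d + d: ((k < -16 -> x != 3*d + 3*k - 2) or 2*x <= 15) and e + x = 2*d + 14
Before x := 2*x - 3: ((k < -16 -> 2*x != 3*d + 3*k + 1) or 4*x <= 21) and e + 2*x = 2*d + 17
Before the loop (bound <=3), unroll the exhaustion recursion (WP_0 = exit-now case; WP_j = one more guarded iteration, up to j = 3):
  WP_0: (not (x != 6)) and ((k < -16 -> 2*x != 3*d + 3*k + 1) or 4*x <= 21) and e + 2*x = 2*d + 17
  WP_1: (x != 6 -> ((not (x != 6)) and ((k < -16 -> 2*x != 3*d + 3*k + 1) or 4*x <= 21) and 2*x = d + 17)) and ((not (x != 6)) -> (((k < -16 -> 2*x != 3*d + 3*k + 1) or 4*x <= 21) and e + 2*x = 2*d + 17))
  WP_2: (x != 6 -> ((x != 6 -> ((not (x != 6)) and ((k < -16 -> 2*x != 3*d + 3*k + 1) or 4*x <= 21) and 2*x = d + 17)) and ((not (x != 6)) -> (((k < -16 -> 2*x != 3*d + 3*k + 1) or 4*x <= 21) and 2*x = d + 17)))) and ((not (x != 6)) -> (((k < -16 -> 2*x != 3*d + 3*k + 1) or 4*x <= 21) and e + 2*x = 2*d + 17))
  WP_3: (x != 6 -> ((x != 6 -> ((x != 6 -> ((not (x != 6)) and ((k < -16 -> 2*x != 3*d + 3*k + 1) or 4*x <= 21) and 2*x = d + 17)) and ((not (x != 6)) -> (((k < -16 -> 2*x != 3*d + 3*k + 1) or 4*x <= 21) and 2*x = d + 17)))) and ((not (x != 6)) -> (((k < -16 -> 2*x != 3*d + 3*k + 1) or 4*x <= 21) and 2*x = d + 17)))) and ((not (x != 6)) -> (((k < -16 -> 2*x != 3*d + 3*k + 1) or 4*x <= 21) and e + 2*x = 2*d + 17))
So before the loop: (x != 6 -> ((x != 6 -> ((x != 6 -> ((not (x != 6)) and ((k < -16 -> 2*x != 3*d + 3*k + 1) or 4*x <= 21) and 2*x = d + 17)) and ((not (x != 6)) -> (((k < -16 -> 2*x != 3*d + 3*k + 1) or 4*x <= 21) and 2*x = d + 17)))) and ((not (x != 6)) -> (((k < -16 -> 2*x != 3*d + 3*k + 1) or 4*x <= 21) and 2*x = d + 17)))) and ((not (x != 6)) -> (((k < -16 -> 2*x != 3*d + 3*k + 1) or 4*x <= 21) and e + 2*x = 2*d + 17))
Answer: WP = (x != 6 -> ((x != 6 -> ((x != 6 -> ((not (x != 6)) and ((k < -16 -> 2*x != 3*d + 3*k + 1) or 4*x <= 21) and 2*x = d + 17)) and ((not (x != 6)) -> (((k < -16 -> 2*x != 3*d + 3*k + 1) or 4*x <= 21) and 2*x = d + 17)))) and ((not (x != 6)) -> (((k < -16 -> 2*x != 3*d + 3*k + 1) or 4*x <= 21) and 2*x = d + 17)))) and ((not (x != 6)) -> (((k < -16 -> 2*x != 3*d + 3*k + 1) or 4*x <= 21) and e + 2*x = 2*d + 17))


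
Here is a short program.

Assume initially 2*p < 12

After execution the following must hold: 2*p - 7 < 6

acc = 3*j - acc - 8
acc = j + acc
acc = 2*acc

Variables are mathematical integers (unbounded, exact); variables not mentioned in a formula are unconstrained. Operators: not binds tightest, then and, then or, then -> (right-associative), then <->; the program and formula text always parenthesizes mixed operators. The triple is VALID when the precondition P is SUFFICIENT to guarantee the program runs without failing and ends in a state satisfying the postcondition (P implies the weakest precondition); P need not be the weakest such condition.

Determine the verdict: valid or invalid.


Working backward. After the program, the postcondition 2*p - 7 < 6 must hold; in canonical form it is 2*p < 13.
Before acc := 2*acc: 2*p < 13
Before acc := j + acc: 2*p < 13
Before acc := 3*j - acc - 8: 2*p < 13
The weakest precondition is 2*p < 13.
Check whether 2*p < 12 implies it.
Every state satisfying the precondition satisfies the weakest precondition: the implication holds.
Answer: valid


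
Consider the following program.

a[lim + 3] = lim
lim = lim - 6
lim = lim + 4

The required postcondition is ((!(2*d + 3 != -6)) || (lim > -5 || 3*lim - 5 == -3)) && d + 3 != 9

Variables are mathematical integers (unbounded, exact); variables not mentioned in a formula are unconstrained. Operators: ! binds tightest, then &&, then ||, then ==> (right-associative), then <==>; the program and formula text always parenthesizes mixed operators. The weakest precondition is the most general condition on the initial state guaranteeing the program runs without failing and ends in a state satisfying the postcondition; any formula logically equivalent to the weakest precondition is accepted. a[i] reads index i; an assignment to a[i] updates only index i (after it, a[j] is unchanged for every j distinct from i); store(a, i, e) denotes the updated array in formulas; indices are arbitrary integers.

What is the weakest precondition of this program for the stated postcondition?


Working backward. After the program, the postcondition ((!(2*d + 3 != -6)) || (lim > -5 || 3*lim - 5 == -3)) && d + 3 != 9 must hold; in canonical form it is ((!(2*d != -9)) || lim > -5 || 3*lim == 2) && d != 6.
Before lim := lim + 4: ((!(2*d != -9)) || lim > -9 || 3*lim == -10) && d != 6
Before lim := lim - 6: ((!(2*d != -9)) || lim > -3 || 3*lim == 8) && d != 6
Before a[lim + 3] := lim: ((!(2*d != -9)) || lim > -3 || 3*lim == 8) && d != 6
Answer: WP = ((!(2*d != -9)) || lim > -3 || 3*lim == 8) && d != 6


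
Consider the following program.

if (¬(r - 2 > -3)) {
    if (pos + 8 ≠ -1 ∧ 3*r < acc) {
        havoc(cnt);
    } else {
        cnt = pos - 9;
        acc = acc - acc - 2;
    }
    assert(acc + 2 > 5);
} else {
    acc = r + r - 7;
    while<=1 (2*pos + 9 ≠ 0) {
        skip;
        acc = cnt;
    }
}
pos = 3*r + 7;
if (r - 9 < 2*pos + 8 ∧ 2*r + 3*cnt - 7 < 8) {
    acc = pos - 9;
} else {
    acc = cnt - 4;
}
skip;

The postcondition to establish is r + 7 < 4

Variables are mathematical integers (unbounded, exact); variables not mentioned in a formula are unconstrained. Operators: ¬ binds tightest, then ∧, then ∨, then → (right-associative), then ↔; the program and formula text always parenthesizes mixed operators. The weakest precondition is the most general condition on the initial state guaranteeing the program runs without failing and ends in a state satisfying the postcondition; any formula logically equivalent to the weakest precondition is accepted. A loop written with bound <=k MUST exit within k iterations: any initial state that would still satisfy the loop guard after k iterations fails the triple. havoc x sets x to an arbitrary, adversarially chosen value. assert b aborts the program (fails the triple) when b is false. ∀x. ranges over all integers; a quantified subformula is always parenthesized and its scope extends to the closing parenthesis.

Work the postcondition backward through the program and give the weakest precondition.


Working backward. After the program, the postcondition r + 7 < 4 must hold; in canonical form it is r < -3.
Before skip: r < -3
Then branch requires r < -3; else branch requires r < -3.
Before the if: ((r < 2*pos + 17 ∧ 3*cnt + 2*r < 15) → r < -3) ∧ ((¬(r < 2*pos + 17 ∧ 3*cnt + 2*r < 15)) → r < -3)
Before pos := 3*r + 7: ((5*r > -31 ∧ 3*cnt + 2*r < 15) → r < -3) ∧ ((¬(5*r > -31 ∧ 3*cnt + 2*r < 15)) → r < -3)
Then branch requires ((pos ≠ -9 ∧ 3*r < acc) → (∀cnt_1. (acc > 3 ∧ ((5*r > -31 ∧ 3*cnt_1 + 2*r < 15) → r < -3) ∧ ((¬(5*r > -31 ∧ 3*cnt_1 + 2*r < 15)) → r < -3)))) ∧ pos ≠ -9 ∧ 3*r < acc; else branch requires (2*pos ≠ -9 → ((¬(2*pos ≠ -9)) ∧ ((5*r > -31 ∧ 3*cnt + 2*r < 15) → r < -3) ∧ ((¬(5*r > -31 ∧ 3*cnt + 2*r < 15)) → r < -3))) ∧ ((¬(2*pos ≠ -9)) → (((5*r > -31 ∧ 3*cnt + 2*r < 15) → r < -3) ∧ ((¬(5*r > -31 ∧ 3*cnt + 2*r < 15)) → r < -3))).
Before the if: ((¬(r > -1)) → (((pos ≠ -9 ∧ 3*r < acc) → (∀cnt_1. (acc > 3 ∧ ((5*r > -31 ∧ 3*cnt_1 + 2*r < 15) → r < -3) ∧ ((¬(5*r > -31 ∧ 3*cnt_1 + 2*r < 15)) → r < -3)))) ∧ pos ≠ -9 ∧ 3*r < acc)) ∧ (r > -1 → ((2*pos ≠ -9 → ((¬(2*pos ≠ -9)) ∧ ((5*r > -31 ∧ 3*cnt + 2*r < 15) → r < -3) ∧ ((¬(5*r > -31 ∧ 3*cnt + 2*r < 15)) → r < -3))) ∧ ((¬(2*pos ≠ -9)) → (((5*r > -31 ∧ 3*cnt + 2*r < 15) → r < -3) ∧ ((¬(5*r > -31 ∧ 3*cnt + 2*r < 15)) → r < -3)))))
Answer: WP = ((¬(r > -1)) → (((pos ≠ -9 ∧ 3*r < acc) → (∀cnt_1. (acc > 3 ∧ ((5*r > -31 ∧ 3*cnt_1 + 2*r < 15) → r < -3) ∧ ((¬(5*r > -31 ∧ 3*cnt_1 + 2*r < 15)) → r < -3)))) ∧ pos ≠ -9 ∧ 3*r < acc)) ∧ (r > -1 → ((2*pos ≠ -9 → ((¬(2*pos ≠ -9)) ∧ ((5*r > -31 ∧ 3*cnt + 2*r < 15) → r < -3) ∧ ((¬(5*r > -31 ∧ 3*cnt + 2*r < 15)) → r < -3))) ∧ ((¬(2*pos ≠ -9)) → (((5*r > -31 ∧ 3*cnt + 2*r < 15) → r < -3) ∧ ((¬(5*r > -31 ∧ 3*cnt + 2*r < 15)) → r < -3)))))


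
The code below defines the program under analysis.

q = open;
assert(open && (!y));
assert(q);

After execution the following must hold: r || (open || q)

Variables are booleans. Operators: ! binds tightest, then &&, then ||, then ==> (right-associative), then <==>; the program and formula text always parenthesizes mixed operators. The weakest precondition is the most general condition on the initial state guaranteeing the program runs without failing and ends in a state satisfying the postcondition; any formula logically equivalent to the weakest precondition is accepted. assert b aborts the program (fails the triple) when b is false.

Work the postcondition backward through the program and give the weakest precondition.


Working backward. After the program, the postcondition r || (open || q) must hold; in canonical form it is r || open || q.
Before assert q: q && (r || open || q)
Before assert open && (!y): open && (!y) && q && (r || open || q)
Before q := open: open && (!y) && (r || open)
Answer: WP = open && (!y) && (r || open)


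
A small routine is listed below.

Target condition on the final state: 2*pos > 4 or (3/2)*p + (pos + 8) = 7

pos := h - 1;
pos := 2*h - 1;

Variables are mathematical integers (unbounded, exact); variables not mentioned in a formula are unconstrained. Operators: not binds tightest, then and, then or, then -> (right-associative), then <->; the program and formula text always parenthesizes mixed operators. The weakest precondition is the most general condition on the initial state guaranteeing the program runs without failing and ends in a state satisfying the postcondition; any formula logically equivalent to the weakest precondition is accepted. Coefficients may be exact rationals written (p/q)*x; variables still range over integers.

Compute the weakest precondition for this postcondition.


Working backward. After the program, the postcondition 2*pos > 4 or (3/2)*p + (pos + 8) = 7 must hold; in canonical form it is 2*pos > 4 or (3/2)*p + pos = -1.
Before pos := 2*h - 1: 4*h > 6 or 2*h + (3/2)*p = 0
Before pos := h - 1: 4*h > 6 or 2*h + (3/2)*p = 0
Answer: WP = 4*h > 6 or 2*h + (3/2)*p = 0


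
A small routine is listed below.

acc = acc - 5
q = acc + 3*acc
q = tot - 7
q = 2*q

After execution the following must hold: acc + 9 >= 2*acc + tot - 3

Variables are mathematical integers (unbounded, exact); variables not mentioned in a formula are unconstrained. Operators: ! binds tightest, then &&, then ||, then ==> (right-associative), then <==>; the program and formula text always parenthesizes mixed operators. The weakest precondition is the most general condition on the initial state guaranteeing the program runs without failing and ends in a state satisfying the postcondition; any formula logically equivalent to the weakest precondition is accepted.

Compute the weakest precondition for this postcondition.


Working backward. After the program, the postcondition acc + 9 >= 2*acc + tot - 3 must hold; in canonical form it is acc + tot <= 12.
Before q := 2*q: acc + tot <= 12
Before q := tot - 7: acc + tot <= 12
Before q := acc + 3*acc: acc + tot <= 12
Before acc := acc - 5: acc + tot <= 17
Answer: WP = acc + tot <= 17


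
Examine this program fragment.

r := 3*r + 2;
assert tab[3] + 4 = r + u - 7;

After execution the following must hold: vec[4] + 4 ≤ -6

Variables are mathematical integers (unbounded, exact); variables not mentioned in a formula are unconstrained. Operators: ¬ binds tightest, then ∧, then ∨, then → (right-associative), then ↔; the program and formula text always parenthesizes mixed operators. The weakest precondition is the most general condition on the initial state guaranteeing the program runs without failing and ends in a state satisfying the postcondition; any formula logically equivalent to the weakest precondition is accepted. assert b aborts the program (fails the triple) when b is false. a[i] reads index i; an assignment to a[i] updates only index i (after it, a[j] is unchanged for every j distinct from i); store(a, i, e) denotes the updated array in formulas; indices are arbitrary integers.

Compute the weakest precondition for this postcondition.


Working backward. After the program, the postcondition vec[4] + 4 ≤ -6 must hold; in canonical form it is vec[4] ≤ -10.
Before assert tab[3] + 4 = r + u - 7: tab[3] = r + u - 11 ∧ vec[4] ≤ -10
Before r := 3*r + 2: tab[3] = 3*r + u - 9 ∧ vec[4] ≤ -10
Answer: WP = tab[3] = 3*r + u - 9 ∧ vec[4] ≤ -10
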